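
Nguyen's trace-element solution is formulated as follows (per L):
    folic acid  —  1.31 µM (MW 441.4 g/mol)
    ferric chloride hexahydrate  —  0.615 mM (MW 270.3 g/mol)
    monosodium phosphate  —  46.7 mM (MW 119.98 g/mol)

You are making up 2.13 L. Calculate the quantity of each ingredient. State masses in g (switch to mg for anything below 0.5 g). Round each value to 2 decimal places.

folic acid 1.23 mg; ferric chloride hexahydrate 354.08 mg; monosodium phosphate 11.93 g

Working volume: 2.13 L.
folic acid: 1.31 µmol/L × 441.4 g/mol × 2.13 L ÷ 1000 = 1.23 mg
ferric chloride hexahydrate: 0.615 mmol/L × 270.3 mg/mmol × 2.13 L = 354.08 mg
monosodium phosphate: 46.7 mmol/L × 119.98 g/mol × 2.13 L ÷ 1000 = 11.93 g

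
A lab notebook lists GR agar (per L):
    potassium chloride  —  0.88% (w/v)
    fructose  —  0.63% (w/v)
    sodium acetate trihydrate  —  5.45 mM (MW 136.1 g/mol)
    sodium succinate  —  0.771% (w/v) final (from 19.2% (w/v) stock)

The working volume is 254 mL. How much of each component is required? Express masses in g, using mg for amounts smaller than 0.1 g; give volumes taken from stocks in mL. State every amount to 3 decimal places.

Working volume: 254 mL = 0.254 L.
potassium chloride: 0.88 g per 100 mL × 254 mL ÷ 100 = 2.235 g
fructose: 0.63% w/v = 6.3 g/L → 6.3 × 0.254 L = 1.600 g
sodium acetate trihydrate: 5.45 mmol/L × 136.1 g/mol × 0.254 L ÷ 1000 = 0.188 g
sodium succinate: V = C2·V2/C1 = 0.771% ÷ 19.2% × 254 mL = 10.200 mL

potassium chloride 2.235 g; fructose 1.600 g; sodium acetate trihydrate 0.188 g; sodium succinate 10.200 mL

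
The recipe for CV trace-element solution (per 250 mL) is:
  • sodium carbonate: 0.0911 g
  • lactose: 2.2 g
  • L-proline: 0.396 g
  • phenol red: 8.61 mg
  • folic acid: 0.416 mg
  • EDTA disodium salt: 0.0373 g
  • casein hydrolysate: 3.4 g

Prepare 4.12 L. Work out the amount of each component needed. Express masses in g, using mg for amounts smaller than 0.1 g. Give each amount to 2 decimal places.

sodium carbonate 1.50 g; lactose 36.26 g; L-proline 6.53 g; phenol red 0.14 g; folic acid 6.86 mg; EDTA disodium salt 0.61 g; casein hydrolysate 56.03 g

Ratio of target to recipe volume: 4120 / 250 = 16.48.
sodium carbonate: 0.0911 g × (4120 mL / 250 mL) = 1.50 g
lactose: 2.2 g × (4120 mL / 250 mL) = 36.26 g
L-proline: 0.396 g × (4120 mL / 250 mL) = 6.53 g
phenol red: 8.61 mg × (4120 mL / 250 mL) = 141.893 mg = 0.14 g
folic acid: 0.416 mg × (4120 mL / 250 mL) = 6.86 mg
EDTA disodium salt: 0.0373 g × (4120 mL / 250 mL) = 0.61 g
casein hydrolysate: 3.4 g × (4120 mL / 250 mL) = 56.03 g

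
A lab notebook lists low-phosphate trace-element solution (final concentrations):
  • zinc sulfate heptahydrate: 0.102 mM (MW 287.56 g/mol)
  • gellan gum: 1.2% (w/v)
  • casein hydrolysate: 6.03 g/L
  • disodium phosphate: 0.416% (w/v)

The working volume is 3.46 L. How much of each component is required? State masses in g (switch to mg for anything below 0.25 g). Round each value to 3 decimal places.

Scale factor relative to 1 L: 3.46.
zinc sulfate heptahydrate: 0.102 mmol/L × 287.56 mg/mmol × 3.46 L = 101.486 mg
gellan gum: 1.2% w/v = 12 g/L → 12 × 3.46 L = 41.520 g
casein hydrolysate: 6.03 g/L × 3.46 L = 20.864 g
disodium phosphate: 0.416% w/v = 4.16 g/L → 4.16 × 3.46 L = 14.394 g

zinc sulfate heptahydrate 101.486 mg; gellan gum 41.520 g; casein hydrolysate 20.864 g; disodium phosphate 14.394 g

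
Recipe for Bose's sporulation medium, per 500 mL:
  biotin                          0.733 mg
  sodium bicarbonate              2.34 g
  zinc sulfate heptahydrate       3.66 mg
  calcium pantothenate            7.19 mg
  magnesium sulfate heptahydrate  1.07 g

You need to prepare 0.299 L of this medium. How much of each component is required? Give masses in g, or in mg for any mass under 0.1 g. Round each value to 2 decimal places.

biotin 0.44 mg; sodium bicarbonate 1.40 g; zinc sulfate heptahydrate 2.19 mg; calcium pantothenate 4.30 mg; magnesium sulfate heptahydrate 0.64 g

Scale factor = 299 mL / 500 mL = 0.598.
biotin: 0.733 mg × (299 mL / 500 mL) = 0.44 mg
sodium bicarbonate: 2.34 g × (299 mL / 500 mL) = 1.40 g
zinc sulfate heptahydrate: 3.66 mg × (299 mL / 500 mL) = 2.19 mg
calcium pantothenate: 7.19 mg × (299 mL / 500 mL) = 4.30 mg
magnesium sulfate heptahydrate: 1.07 g × (299 mL / 500 mL) = 0.64 g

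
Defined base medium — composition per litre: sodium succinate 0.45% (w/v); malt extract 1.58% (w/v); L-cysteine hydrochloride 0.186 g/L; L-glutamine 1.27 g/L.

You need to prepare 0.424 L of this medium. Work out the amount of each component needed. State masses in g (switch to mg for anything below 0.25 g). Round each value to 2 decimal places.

sodium succinate 1.91 g; malt extract 6.70 g; L-cysteine hydrochloride 78.86 mg; L-glutamine 0.54 g

Working volume: 0.424 L.
sodium succinate: 0.45% w/v = 4.5 g/L → 4.5 × 0.424 L = 1.91 g
malt extract: 1.58 g per 100 mL × 424 mL ÷ 100 = 6.70 g
L-cysteine hydrochloride: 0.186 g/L × 0.424 L = 0.078864 g = 78.86 mg
L-glutamine: 1.27 g/L × 0.424 L = 0.54 g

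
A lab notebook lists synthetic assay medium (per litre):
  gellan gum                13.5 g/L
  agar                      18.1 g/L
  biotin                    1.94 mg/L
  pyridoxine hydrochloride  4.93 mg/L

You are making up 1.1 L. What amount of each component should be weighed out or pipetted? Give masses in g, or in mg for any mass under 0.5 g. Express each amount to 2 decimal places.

Scale factor relative to 1 L: 1.1.
gellan gum: 13.5 g/L × 1.1 L = 14.85 g
agar: 18.1 g/L × 1.1 L = 19.91 g
biotin: 1.94 mg/L × 1.1 L = 2.13 mg
pyridoxine hydrochloride: 4.93 mg/L × 1.1 L = 5.42 mg

gellan gum 14.85 g; agar 19.91 g; biotin 2.13 mg; pyridoxine hydrochloride 5.42 mg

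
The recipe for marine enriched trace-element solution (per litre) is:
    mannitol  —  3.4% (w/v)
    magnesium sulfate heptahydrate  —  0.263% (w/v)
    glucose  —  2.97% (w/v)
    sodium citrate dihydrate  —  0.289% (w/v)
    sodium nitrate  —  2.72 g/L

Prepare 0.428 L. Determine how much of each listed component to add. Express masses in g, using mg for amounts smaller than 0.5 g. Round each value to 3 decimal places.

Scale factor relative to 1 L: 0.428.
mannitol: 3.4 g per 100 mL × 428 mL ÷ 100 = 14.552 g
magnesium sulfate heptahydrate: 0.263% w/v = 2.63 g/L → 2.63 × 0.428 L = 1.126 g
glucose: 2.97% w/v = 29.7 g/L → 29.7 × 0.428 L = 12.712 g
sodium citrate dihydrate: 0.289 g per 100 mL × 428 mL ÷ 100 = 1.237 g
sodium nitrate: 2.72 g/L × 0.428 L = 1.164 g

mannitol 14.552 g; magnesium sulfate heptahydrate 1.126 g; glucose 12.712 g; sodium citrate dihydrate 1.237 g; sodium nitrate 1.164 g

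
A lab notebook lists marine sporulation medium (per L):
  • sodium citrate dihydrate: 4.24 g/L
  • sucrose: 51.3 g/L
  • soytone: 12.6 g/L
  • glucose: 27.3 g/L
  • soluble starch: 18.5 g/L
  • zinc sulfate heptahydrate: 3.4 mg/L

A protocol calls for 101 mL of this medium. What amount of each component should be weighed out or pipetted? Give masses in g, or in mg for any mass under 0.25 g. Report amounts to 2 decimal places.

sodium citrate dihydrate 0.43 g; sucrose 5.18 g; soytone 1.27 g; glucose 2.76 g; soluble starch 1.87 g; zinc sulfate heptahydrate 0.34 mg

Working volume: 101 mL = 0.101 L.
sodium citrate dihydrate: 4.24 g/L × 0.101 L = 0.43 g
sucrose: 51.3 g/L × 0.101 L = 5.18 g
soytone: 12.6 g/L × 0.101 L = 1.27 g
glucose: 27.3 g/L × 0.101 L = 2.76 g
soluble starch: 18.5 g/L × 0.101 L = 1.87 g
zinc sulfate heptahydrate: 3.4 mg/L × 0.101 L = 0.34 mg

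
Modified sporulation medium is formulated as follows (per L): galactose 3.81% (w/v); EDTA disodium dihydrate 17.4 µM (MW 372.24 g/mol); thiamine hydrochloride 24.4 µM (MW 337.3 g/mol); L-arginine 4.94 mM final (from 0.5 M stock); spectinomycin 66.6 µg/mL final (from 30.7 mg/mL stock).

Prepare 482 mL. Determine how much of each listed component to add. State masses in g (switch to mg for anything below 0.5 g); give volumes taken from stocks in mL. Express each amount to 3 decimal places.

Target volume = 482 mL = 0.482 L.
galactose: 3.81% w/v = 38.1 g/L → 38.1 × 0.482 L = 18.364 g
EDTA disodium dihydrate: 17.4 µmol/L × 372.24 g/mol × 0.482 L ÷ 1000 = 3.122 mg
thiamine hydrochloride: 24.4 µmol/L × 337.3 g/mol × 0.482 L ÷ 1000 = 3.967 mg
L-arginine: dilute stock: 4.94 mM × 482 mL ÷ 500 mM = 4.762 mL
spectinomycin: dilute stock: 66.6 µg/mL × 482 mL ÷ 30700 µg/mL = 1.046 mL

galactose 18.364 g; EDTA disodium dihydrate 3.122 mg; thiamine hydrochloride 3.967 mg; L-arginine 4.762 mL; spectinomycin 1.046 mL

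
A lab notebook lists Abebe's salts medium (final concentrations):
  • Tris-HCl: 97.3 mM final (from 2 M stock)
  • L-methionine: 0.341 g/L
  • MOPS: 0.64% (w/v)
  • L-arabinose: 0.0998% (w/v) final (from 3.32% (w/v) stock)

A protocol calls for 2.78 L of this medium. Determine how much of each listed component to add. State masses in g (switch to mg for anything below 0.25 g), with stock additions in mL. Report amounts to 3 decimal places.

Working volume: 2.78 L.
Tris-HCl: V = C2·V2/C1 = 97.3 mM × 2780 mL ÷ 2000 mM = 135.247 mL
L-methionine: 0.341 g/L × 2.78 L = 0.948 g
MOPS: 0.64% w/v = 6.4 g/L → 6.4 × 2.78 L = 17.792 g
L-arabinose: C1V1 = C2V2 → 0.0998% ÷ 3.32% × 2780 mL = 83.567 mL

Tris-HCl 135.247 mL; L-methionine 0.948 g; MOPS 17.792 g; L-arabinose 83.567 mL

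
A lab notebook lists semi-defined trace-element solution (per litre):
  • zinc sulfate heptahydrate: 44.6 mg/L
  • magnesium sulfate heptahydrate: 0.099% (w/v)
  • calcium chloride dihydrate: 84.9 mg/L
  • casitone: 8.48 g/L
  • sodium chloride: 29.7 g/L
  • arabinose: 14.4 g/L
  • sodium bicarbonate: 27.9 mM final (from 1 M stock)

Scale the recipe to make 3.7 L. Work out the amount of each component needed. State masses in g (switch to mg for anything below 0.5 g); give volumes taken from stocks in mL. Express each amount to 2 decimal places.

zinc sulfate heptahydrate 165.02 mg; magnesium sulfate heptahydrate 3.66 g; calcium chloride dihydrate 314.13 mg; casitone 31.38 g; sodium chloride 109.89 g; arabinose 53.28 g; sodium bicarbonate 103.23 mL

Scale factor relative to 1 L: 3.7.
zinc sulfate heptahydrate: 44.6 mg/L × 3.7 L = 165.02 mg
magnesium sulfate heptahydrate: 0.099% w/v = 0.99 g/L → 0.99 × 3.7 L = 3.66 g
calcium chloride dihydrate: 84.9 mg/L × 3.7 L = 314.13 mg
casitone: 8.48 g/L × 3.7 L = 31.38 g
sodium chloride: 29.7 g/L × 3.7 L = 109.89 g
arabinose: 14.4 g/L × 3.7 L = 53.28 g
sodium bicarbonate: dilute stock: 27.9 mM × 3700 mL ÷ 1000 mM = 103.23 mL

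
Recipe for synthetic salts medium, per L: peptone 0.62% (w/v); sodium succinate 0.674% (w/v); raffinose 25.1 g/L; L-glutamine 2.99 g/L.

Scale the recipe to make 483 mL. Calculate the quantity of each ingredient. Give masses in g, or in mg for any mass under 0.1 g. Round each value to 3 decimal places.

Working volume: 483 mL = 0.483 L.
peptone: 0.62% w/v = 6.2 g/L → 6.2 × 0.483 L = 2.995 g
sodium succinate: 0.674 g per 100 mL × 483 mL ÷ 100 = 3.255 g
raffinose: 25.1 g/L × 0.483 L = 12.123 g
L-glutamine: 2.99 g/L × 0.483 L = 1.444 g

peptone 2.995 g; sodium succinate 3.255 g; raffinose 12.123 g; L-glutamine 1.444 g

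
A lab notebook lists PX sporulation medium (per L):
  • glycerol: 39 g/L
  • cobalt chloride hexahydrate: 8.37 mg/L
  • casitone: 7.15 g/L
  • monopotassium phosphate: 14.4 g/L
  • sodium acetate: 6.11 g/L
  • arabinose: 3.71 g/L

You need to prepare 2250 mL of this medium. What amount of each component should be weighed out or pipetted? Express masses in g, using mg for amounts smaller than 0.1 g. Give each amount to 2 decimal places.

Target volume = 2250 mL = 2.25 L.
glycerol: 39 g/L × 2.25 L = 87.75 g
cobalt chloride hexahydrate: 8.37 mg/L × 2.25 L = 18.83 mg
casitone: 7.15 g/L × 2.25 L = 16.09 g
monopotassium phosphate: 14.4 g/L × 2.25 L = 32.40 g
sodium acetate: 6.11 g/L × 2.25 L = 13.75 g
arabinose: 3.71 g/L × 2.25 L = 8.35 g

glycerol 87.75 g; cobalt chloride hexahydrate 18.83 mg; casitone 16.09 g; monopotassium phosphate 32.40 g; sodium acetate 13.75 g; arabinose 8.35 g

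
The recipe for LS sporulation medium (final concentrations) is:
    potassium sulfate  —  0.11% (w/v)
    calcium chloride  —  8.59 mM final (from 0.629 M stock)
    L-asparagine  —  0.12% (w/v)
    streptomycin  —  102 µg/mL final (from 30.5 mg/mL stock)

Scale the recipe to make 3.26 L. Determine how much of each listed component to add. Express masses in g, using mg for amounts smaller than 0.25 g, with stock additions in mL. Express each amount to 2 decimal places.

Working volume: 3.26 L.
potassium sulfate: 0.11 g per 100 mL × 3260 mL ÷ 100 = 3.59 g
calcium chloride: V = C2·V2/C1 = 8.59 mM × 3260 mL ÷ 629 mM = 44.52 mL
L-asparagine: 0.12 g per 100 mL × 3260 mL ÷ 100 = 3.91 g
streptomycin: V = C2·V2/C1 = 102 µg/mL × 3260 mL ÷ 30500 µg/mL = 10.90 mL

potassium sulfate 3.59 g; calcium chloride 44.52 mL; L-asparagine 3.91 g; streptomycin 10.90 mL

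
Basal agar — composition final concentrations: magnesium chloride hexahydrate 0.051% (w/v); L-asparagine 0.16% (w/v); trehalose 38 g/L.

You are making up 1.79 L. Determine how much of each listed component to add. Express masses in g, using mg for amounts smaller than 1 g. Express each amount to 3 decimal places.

Scale factor relative to 1 L: 1.79.
magnesium chloride hexahydrate: 0.051% w/v = 0.51 g/L → 0.51 × 1.79 L = 0.9129 g = 912.900 mg
L-asparagine: 0.16% w/v = 1.6 g/L → 1.6 × 1.79 L = 2.864 g
trehalose: 38 g/L × 1.79 L = 68.020 g

magnesium chloride hexahydrate 912.900 mg; L-asparagine 2.864 g; trehalose 68.020 g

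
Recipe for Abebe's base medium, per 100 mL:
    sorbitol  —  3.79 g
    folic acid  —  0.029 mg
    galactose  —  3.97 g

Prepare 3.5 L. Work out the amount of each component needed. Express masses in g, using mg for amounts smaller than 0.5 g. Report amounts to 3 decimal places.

Scale factor = 3500 mL / 100 mL = 35.
sorbitol: 3.79 g × (3500 mL / 100 mL) = 132.650 g
folic acid: 0.029 mg × (3500 mL / 100 mL) = 1.015 mg
galactose: 3.97 g × (3500 mL / 100 mL) = 138.950 g

sorbitol 132.650 g; folic acid 1.015 mg; galactose 138.950 g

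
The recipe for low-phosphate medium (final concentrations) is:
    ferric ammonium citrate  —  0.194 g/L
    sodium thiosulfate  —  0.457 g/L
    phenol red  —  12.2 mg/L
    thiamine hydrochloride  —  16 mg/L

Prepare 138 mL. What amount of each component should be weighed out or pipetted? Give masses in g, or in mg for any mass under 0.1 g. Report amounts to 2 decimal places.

Target volume = 138 mL = 0.138 L.
ferric ammonium citrate: 0.194 g/L × 0.138 L = 0.026772 g = 26.77 mg
sodium thiosulfate: 0.457 g/L × 0.138 L = 0.063066 g = 63.07 mg
phenol red: 12.2 mg/L × 0.138 L = 1.68 mg
thiamine hydrochloride: 16 mg/L × 0.138 L = 2.21 mg

ferric ammonium citrate 26.77 mg; sodium thiosulfate 63.07 mg; phenol red 1.68 mg; thiamine hydrochloride 2.21 mg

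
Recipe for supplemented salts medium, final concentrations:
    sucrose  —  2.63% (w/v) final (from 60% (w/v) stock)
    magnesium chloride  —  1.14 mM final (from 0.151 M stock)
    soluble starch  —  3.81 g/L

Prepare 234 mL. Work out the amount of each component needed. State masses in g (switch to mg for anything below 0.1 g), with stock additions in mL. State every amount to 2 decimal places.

Working volume: 234 mL = 0.234 L.
sucrose: V = C2·V2/C1 = 2.63% ÷ 60% × 234 mL = 10.26 mL
magnesium chloride: C1V1 = C2V2 → 1.14 mM × 234 mL ÷ 151 mM = 1.77 mL
soluble starch: 3.81 g/L × 0.234 L = 0.89 g

sucrose 10.26 mL; magnesium chloride 1.77 mL; soluble starch 0.89 g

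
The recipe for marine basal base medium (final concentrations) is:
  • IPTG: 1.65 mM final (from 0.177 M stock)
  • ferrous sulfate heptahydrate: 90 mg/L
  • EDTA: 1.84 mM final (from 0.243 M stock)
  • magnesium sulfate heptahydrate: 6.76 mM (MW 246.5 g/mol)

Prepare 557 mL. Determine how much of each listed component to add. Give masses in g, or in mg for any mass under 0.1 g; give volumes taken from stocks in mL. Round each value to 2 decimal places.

IPTG 5.19 mL; ferrous sulfate heptahydrate 50.13 mg; EDTA 4.22 mL; magnesium sulfate heptahydrate 0.93 g

Target volume = 557 mL = 0.557 L.
IPTG: C1V1 = C2V2 → 1.65 mM × 557 mL ÷ 177 mM = 5.19 mL
ferrous sulfate heptahydrate: 90 mg/L × 0.557 L = 50.13 mg
EDTA: V = C2·V2/C1 = 1.84 mM × 557 mL ÷ 243 mM = 4.22 mL
magnesium sulfate heptahydrate: 6.76 mmol/L × 246.5 g/mol × 0.557 L ÷ 1000 = 0.93 g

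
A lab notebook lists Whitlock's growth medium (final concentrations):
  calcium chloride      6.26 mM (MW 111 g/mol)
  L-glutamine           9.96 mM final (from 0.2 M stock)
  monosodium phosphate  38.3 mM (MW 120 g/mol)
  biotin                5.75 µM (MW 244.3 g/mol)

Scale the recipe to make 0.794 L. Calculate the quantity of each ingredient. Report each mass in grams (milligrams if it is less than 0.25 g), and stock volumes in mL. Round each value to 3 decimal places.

calcium chloride 0.552 g; L-glutamine 39.541 mL; monosodium phosphate 3.649 g; biotin 1.115 mg

Scale factor relative to 1 L: 0.794.
calcium chloride: 6.26 mmol/L × 111 g/mol × 0.794 L ÷ 1000 = 0.552 g
L-glutamine: V = C2·V2/C1 = 9.96 mM × 794 mL ÷ 200 mM = 39.541 mL
monosodium phosphate: 38.3 mmol/L × 120 g/mol × 0.794 L ÷ 1000 = 3.649 g
biotin: 5.75 µmol/L × 244.3 g/mol × 0.794 L ÷ 1000 = 1.115 mg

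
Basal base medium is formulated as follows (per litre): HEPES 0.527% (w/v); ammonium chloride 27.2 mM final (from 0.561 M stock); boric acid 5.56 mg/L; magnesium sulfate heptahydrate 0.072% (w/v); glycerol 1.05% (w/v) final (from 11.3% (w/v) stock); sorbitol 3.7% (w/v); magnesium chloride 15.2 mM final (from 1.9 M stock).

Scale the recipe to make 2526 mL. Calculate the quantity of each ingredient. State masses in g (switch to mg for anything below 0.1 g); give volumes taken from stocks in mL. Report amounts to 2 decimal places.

HEPES 13.31 g; ammonium chloride 122.47 mL; boric acid 14.04 mg; magnesium sulfate heptahydrate 1.82 g; glycerol 234.72 mL; sorbitol 93.46 g; magnesium chloride 20.21 mL

Target volume = 2526 mL = 2.526 L.
HEPES: 0.527% w/v = 5.27 g/L → 5.27 × 2.526 L = 13.31 g
ammonium chloride: dilute stock: 27.2 mM × 2526 mL ÷ 561 mM = 122.47 mL
boric acid: 5.56 mg/L × 2.526 L = 14.04 mg
magnesium sulfate heptahydrate: 0.072 g per 100 mL × 2526 mL ÷ 100 = 1.82 g
glycerol: C1V1 = C2V2 → 1.05% ÷ 11.3% × 2526 mL = 234.72 mL
sorbitol: 3.7 g per 100 mL × 2526 mL ÷ 100 = 93.46 g
magnesium chloride: C1V1 = C2V2 → 15.2 mM × 2526 mL ÷ 1900 mM = 20.21 mL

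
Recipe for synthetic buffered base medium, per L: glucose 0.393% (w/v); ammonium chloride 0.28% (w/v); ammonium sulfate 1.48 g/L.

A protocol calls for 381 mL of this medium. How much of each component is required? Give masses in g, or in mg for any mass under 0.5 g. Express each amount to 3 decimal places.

glucose 1.497 g; ammonium chloride 1.067 g; ammonium sulfate 0.564 g

Target volume = 381 mL = 0.381 L.
glucose: 0.393% w/v = 3.93 g/L → 3.93 × 0.381 L = 1.497 g
ammonium chloride: 0.28% w/v = 2.8 g/L → 2.8 × 0.381 L = 1.067 g
ammonium sulfate: 1.48 g/L × 0.381 L = 0.564 g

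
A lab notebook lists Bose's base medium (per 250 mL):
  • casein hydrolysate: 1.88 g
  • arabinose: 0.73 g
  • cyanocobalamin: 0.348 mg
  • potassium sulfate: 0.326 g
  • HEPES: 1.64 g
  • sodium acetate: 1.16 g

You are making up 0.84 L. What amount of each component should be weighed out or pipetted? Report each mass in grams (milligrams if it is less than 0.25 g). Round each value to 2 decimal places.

casein hydrolysate 6.32 g; arabinose 2.45 g; cyanocobalamin 1.17 mg; potassium sulfate 1.10 g; HEPES 5.51 g; sodium acetate 3.90 g

Scale factor = 840 mL / 250 mL = 3.36.
casein hydrolysate: 1.88 g × (840 mL / 250 mL) = 6.32 g
arabinose: 0.73 g × (840 mL / 250 mL) = 2.45 g
cyanocobalamin: 0.348 mg × (840 mL / 250 mL) = 1.17 mg
potassium sulfate: 0.326 g × (840 mL / 250 mL) = 1.10 g
HEPES: 1.64 g × (840 mL / 250 mL) = 5.51 g
sodium acetate: 1.16 g × (840 mL / 250 mL) = 3.90 g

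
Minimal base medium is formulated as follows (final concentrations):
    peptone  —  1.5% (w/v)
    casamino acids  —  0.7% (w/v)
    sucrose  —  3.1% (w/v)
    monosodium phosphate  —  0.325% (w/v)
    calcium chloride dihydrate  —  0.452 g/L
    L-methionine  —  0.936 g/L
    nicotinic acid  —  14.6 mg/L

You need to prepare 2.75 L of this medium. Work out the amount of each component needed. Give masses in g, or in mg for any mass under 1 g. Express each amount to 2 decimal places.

peptone 41.25 g; casamino acids 19.25 g; sucrose 85.25 g; monosodium phosphate 8.94 g; calcium chloride dihydrate 1.24 g; L-methionine 2.57 g; nicotinic acid 40.15 mg

Working volume: 2.75 L.
peptone: 1.5 g per 100 mL × 2750 mL ÷ 100 = 41.25 g
casamino acids: 0.7 g per 100 mL × 2750 mL ÷ 100 = 19.25 g
sucrose: 3.1% w/v = 31 g/L → 31 × 2.75 L = 85.25 g
monosodium phosphate: 0.325% w/v = 3.25 g/L → 3.25 × 2.75 L = 8.94 g
calcium chloride dihydrate: 0.452 g/L × 2.75 L = 1.24 g
L-methionine: 0.936 g/L × 2.75 L = 2.57 g
nicotinic acid: 14.6 mg/L × 2.75 L = 40.15 mg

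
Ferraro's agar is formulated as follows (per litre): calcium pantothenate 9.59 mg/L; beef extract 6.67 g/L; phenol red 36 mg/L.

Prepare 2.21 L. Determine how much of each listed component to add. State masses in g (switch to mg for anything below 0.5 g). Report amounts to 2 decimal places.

Scale factor relative to 1 L: 2.21.
calcium pantothenate: 9.59 mg/L × 2.21 L = 21.19 mg
beef extract: 6.67 g/L × 2.21 L = 14.74 g
phenol red: 36 mg/L × 2.21 L = 79.56 mg

calcium pantothenate 21.19 mg; beef extract 14.74 g; phenol red 79.56 mg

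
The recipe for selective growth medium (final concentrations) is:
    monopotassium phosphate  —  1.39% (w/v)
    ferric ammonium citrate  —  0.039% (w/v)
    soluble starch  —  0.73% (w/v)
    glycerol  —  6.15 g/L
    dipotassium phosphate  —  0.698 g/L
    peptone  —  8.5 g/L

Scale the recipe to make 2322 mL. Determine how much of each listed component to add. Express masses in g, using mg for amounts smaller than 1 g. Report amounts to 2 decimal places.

monopotassium phosphate 32.28 g; ferric ammonium citrate 905.58 mg; soluble starch 16.95 g; glycerol 14.28 g; dipotassium phosphate 1.62 g; peptone 19.74 g

Scale factor relative to 1 L: 2.322.
monopotassium phosphate: 1.39% w/v = 13.9 g/L → 13.9 × 2.322 L = 32.28 g
ferric ammonium citrate: 0.039 g per 100 mL × 2322 mL ÷ 100 = 0.90558 g = 905.58 mg
soluble starch: 0.73 g per 100 mL × 2322 mL ÷ 100 = 16.95 g
glycerol: 6.15 g/L × 2.322 L = 14.28 g
dipotassium phosphate: 0.698 g/L × 2.322 L = 1.62 g
peptone: 8.5 g/L × 2.322 L = 19.74 g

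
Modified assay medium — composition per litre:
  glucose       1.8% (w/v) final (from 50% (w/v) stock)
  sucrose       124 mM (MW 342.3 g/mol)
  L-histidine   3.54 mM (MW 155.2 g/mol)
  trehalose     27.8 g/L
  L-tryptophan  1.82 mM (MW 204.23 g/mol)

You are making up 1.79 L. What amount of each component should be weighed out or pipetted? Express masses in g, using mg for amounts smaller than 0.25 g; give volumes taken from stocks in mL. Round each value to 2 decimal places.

Scale factor relative to 1 L: 1.79.
glucose: V = C2·V2/C1 = 1.8% ÷ 50% × 1790 mL = 64.44 mL
sucrose: 124 mmol/L × 342.3 g/mol × 1.79 L ÷ 1000 = 75.98 g
L-histidine: 3.54 mmol/L × 155.2 g/mol × 1.79 L ÷ 1000 = 0.98 g
trehalose: 27.8 g/L × 1.79 L = 49.76 g
L-tryptophan: 1.82 mmol/L × 204.23 g/mol × 1.79 L ÷ 1000 = 0.67 g

glucose 64.44 mL; sucrose 75.98 g; L-histidine 0.98 g; trehalose 49.76 g; L-tryptophan 0.67 g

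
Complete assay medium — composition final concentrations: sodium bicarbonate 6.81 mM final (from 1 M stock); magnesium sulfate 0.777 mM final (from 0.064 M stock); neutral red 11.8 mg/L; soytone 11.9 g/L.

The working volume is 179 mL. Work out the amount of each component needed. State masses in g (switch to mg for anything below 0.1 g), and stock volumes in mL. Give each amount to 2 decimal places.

sodium bicarbonate 1.22 mL; magnesium sulfate 2.17 mL; neutral red 2.11 mg; soytone 2.13 g

Working volume: 179 mL = 0.179 L.
sodium bicarbonate: dilute stock: 6.81 mM × 179 mL ÷ 1000 mM = 1.22 mL
magnesium sulfate: dilute stock: 0.777 mM × 179 mL ÷ 64 mM = 2.17 mL
neutral red: 11.8 mg/L × 0.179 L = 2.11 mg
soytone: 11.9 g/L × 0.179 L = 2.13 g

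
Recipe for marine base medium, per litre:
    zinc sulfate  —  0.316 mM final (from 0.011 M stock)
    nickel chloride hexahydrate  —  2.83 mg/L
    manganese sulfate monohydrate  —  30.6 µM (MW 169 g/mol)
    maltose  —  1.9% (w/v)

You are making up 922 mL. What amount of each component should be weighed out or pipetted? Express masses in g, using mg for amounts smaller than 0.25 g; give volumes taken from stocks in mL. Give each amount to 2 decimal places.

zinc sulfate 26.49 mL; nickel chloride hexahydrate 2.61 mg; manganese sulfate monohydrate 4.77 mg; maltose 17.52 g

Target volume = 922 mL = 0.922 L.
zinc sulfate: V = C2·V2/C1 = 0.316 mM × 922 mL ÷ 11 mM = 26.49 mL
nickel chloride hexahydrate: 2.83 mg/L × 0.922 L = 2.61 mg
manganese sulfate monohydrate: 30.6 µmol/L × 169 g/mol × 0.922 L ÷ 1000 = 4.77 mg
maltose: 1.9% w/v = 19 g/L → 19 × 0.922 L = 17.52 g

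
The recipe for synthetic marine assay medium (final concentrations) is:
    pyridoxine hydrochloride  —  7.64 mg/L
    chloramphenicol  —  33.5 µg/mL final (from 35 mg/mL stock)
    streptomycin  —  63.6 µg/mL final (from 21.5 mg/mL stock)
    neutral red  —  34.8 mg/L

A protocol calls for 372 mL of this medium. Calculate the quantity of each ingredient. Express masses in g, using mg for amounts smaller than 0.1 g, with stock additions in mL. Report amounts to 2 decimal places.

Target volume = 372 mL = 0.372 L.
pyridoxine hydrochloride: 7.64 mg/L × 0.372 L = 2.84 mg
chloramphenicol: C1V1 = C2V2 → 33.5 µg/mL × 372 mL ÷ 35000 µg/mL = 0.36 mL
streptomycin: V = C2·V2/C1 = 63.6 µg/mL × 372 mL ÷ 21500 µg/mL = 1.10 mL
neutral red: 34.8 mg/L × 0.372 L = 12.95 mg

pyridoxine hydrochloride 2.84 mg; chloramphenicol 0.36 mL; streptomycin 1.10 mL; neutral red 12.95 mg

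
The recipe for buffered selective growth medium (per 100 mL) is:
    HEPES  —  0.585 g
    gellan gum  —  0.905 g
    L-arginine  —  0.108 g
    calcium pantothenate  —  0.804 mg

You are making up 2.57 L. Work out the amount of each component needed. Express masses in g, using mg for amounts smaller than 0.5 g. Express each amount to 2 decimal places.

HEPES 15.03 g; gellan gum 23.26 g; L-arginine 2.78 g; calcium pantothenate 20.66 mg

Ratio of target to recipe volume: 2570 / 100 = 25.7.
HEPES: 0.585 g × (2570 mL / 100 mL) = 15.03 g
gellan gum: 0.905 g × (2570 mL / 100 mL) = 23.26 g
L-arginine: 0.108 g × (2570 mL / 100 mL) = 2.78 g
calcium pantothenate: 0.804 mg × (2570 mL / 100 mL) = 20.66 mg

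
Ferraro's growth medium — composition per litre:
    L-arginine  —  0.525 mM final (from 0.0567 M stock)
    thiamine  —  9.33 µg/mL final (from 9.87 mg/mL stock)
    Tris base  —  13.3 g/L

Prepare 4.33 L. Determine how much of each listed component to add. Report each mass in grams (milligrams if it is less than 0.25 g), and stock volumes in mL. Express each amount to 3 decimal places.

L-arginine 40.093 mL; thiamine 4.093 mL; Tris base 57.589 g

Scale factor relative to 1 L: 4.33.
L-arginine: C1V1 = C2V2 → 0.525 mM × 4330 mL ÷ 56.7 mM = 40.093 mL
thiamine: V = C2·V2/C1 = 9.33 µg/mL × 4330 mL ÷ 9870 µg/mL = 4.093 mL
Tris base: 13.3 g/L × 4.33 L = 57.589 g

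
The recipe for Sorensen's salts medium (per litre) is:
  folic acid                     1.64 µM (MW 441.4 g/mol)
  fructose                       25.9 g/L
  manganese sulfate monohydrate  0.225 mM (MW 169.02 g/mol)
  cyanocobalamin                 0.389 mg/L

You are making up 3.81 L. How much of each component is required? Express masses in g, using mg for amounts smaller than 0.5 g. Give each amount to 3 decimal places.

folic acid 2.758 mg; fructose 98.679 g; manganese sulfate monohydrate 144.892 mg; cyanocobalamin 1.482 mg

Working volume: 3.81 L.
folic acid: 1.64 µmol/L × 441.4 g/mol × 3.81 L ÷ 1000 = 2.758 mg
fructose: 25.9 g/L × 3.81 L = 98.679 g
manganese sulfate monohydrate: 0.225 mmol/L × 169.02 mg/mmol × 3.81 L = 144.892 mg
cyanocobalamin: 0.389 mg/L × 3.81 L = 1.482 mg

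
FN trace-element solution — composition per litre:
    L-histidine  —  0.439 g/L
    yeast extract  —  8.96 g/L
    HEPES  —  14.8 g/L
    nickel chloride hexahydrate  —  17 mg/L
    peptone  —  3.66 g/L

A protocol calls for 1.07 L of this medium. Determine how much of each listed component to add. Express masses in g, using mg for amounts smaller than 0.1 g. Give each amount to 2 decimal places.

Scale factor relative to 1 L: 1.07.
L-histidine: 0.439 g/L × 1.07 L = 0.47 g
yeast extract: 8.96 g/L × 1.07 L = 9.59 g
HEPES: 14.8 g/L × 1.07 L = 15.84 g
nickel chloride hexahydrate: 17 mg/L × 1.07 L = 18.19 mg
peptone: 3.66 g/L × 1.07 L = 3.92 g

L-histidine 0.47 g; yeast extract 9.59 g; HEPES 15.84 g; nickel chloride hexahydrate 18.19 mg; peptone 3.92 g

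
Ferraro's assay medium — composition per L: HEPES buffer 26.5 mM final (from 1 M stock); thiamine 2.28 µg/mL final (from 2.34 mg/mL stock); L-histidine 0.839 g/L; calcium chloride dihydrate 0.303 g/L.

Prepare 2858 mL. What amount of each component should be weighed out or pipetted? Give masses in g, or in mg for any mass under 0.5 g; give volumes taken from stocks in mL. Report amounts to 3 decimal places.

Target volume = 2858 mL = 2.858 L.
HEPES buffer: C1V1 = C2V2 → 26.5 mM × 2858 mL ÷ 1000 mM = 75.737 mL
thiamine: V = C2·V2/C1 = 2.28 µg/mL × 2858 mL ÷ 2340 µg/mL = 2.785 mL
L-histidine: 0.839 g/L × 2.858 L = 2.398 g
calcium chloride dihydrate: 0.303 g/L × 2.858 L = 0.866 g

HEPES buffer 75.737 mL; thiamine 2.785 mL; L-histidine 2.398 g; calcium chloride dihydrate 0.866 g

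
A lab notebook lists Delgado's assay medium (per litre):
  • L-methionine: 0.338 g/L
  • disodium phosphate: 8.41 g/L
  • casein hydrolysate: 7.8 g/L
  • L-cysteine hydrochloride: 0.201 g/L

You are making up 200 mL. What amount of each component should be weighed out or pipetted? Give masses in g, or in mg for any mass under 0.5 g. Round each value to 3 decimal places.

L-methionine 67.600 mg; disodium phosphate 1.682 g; casein hydrolysate 1.560 g; L-cysteine hydrochloride 40.200 mg

Scale factor relative to 1 L: 0.2.
L-methionine: 0.338 g/L × 0.2 L = 0.0676 g = 67.600 mg
disodium phosphate: 8.41 g/L × 0.2 L = 1.682 g
casein hydrolysate: 7.8 g/L × 0.2 L = 1.560 g
L-cysteine hydrochloride: 0.201 g/L × 0.2 L = 0.0402 g = 40.200 mg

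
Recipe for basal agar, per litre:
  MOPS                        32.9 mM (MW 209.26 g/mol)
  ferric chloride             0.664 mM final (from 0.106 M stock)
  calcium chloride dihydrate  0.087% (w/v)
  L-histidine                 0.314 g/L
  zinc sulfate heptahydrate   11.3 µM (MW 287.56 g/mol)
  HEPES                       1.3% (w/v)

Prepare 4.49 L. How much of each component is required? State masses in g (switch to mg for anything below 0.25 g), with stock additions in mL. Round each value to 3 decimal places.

MOPS 30.912 g; ferric chloride 28.126 mL; calcium chloride dihydrate 3.906 g; L-histidine 1.410 g; zinc sulfate heptahydrate 14.590 mg; HEPES 58.370 g

Working volume: 4.49 L.
MOPS: 32.9 mmol/L × 209.26 g/mol × 4.49 L ÷ 1000 = 30.912 g
ferric chloride: dilute stock: 0.664 mM × 4490 mL ÷ 106 mM = 28.126 mL
calcium chloride dihydrate: 0.087 g per 100 mL × 4490 mL ÷ 100 = 3.906 g
L-histidine: 0.314 g/L × 4.49 L = 1.410 g
zinc sulfate heptahydrate: 11.3 µmol/L × 287.56 g/mol × 4.49 L ÷ 1000 = 14.590 mg
HEPES: 1.3% w/v = 13 g/L → 13 × 4.49 L = 58.370 g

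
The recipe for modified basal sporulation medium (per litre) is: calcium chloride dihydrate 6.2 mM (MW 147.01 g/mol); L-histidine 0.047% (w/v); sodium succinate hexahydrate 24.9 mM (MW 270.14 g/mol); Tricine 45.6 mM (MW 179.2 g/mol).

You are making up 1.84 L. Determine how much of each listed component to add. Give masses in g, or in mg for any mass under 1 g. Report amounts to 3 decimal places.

Scale factor relative to 1 L: 1.84.
calcium chloride dihydrate: 6.2 mmol/L × 147.01 g/mol × 1.84 L ÷ 1000 = 1.677 g
L-histidine: 0.047% w/v = 0.47 g/L → 0.47 × 1.84 L = 0.8648 g = 864.800 mg
sodium succinate hexahydrate: 24.9 mmol/L × 270.14 g/mol × 1.84 L ÷ 1000 = 12.377 g
Tricine: 45.6 mmol/L × 179.2 g/mol × 1.84 L ÷ 1000 = 15.036 g

calcium chloride dihydrate 1.677 g; L-histidine 864.800 mg; sodium succinate hexahydrate 12.377 g; Tricine 15.036 g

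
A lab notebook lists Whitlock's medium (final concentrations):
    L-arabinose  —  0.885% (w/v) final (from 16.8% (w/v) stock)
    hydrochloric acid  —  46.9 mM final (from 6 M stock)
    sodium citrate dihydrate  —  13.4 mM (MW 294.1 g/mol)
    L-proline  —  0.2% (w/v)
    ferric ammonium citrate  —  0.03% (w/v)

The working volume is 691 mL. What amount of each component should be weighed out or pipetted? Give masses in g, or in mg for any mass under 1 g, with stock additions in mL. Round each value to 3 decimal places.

Scale factor relative to 1 L: 0.691.
L-arabinose: C1V1 = C2V2 → 0.885% ÷ 16.8% × 691 mL = 36.401 mL
hydrochloric acid: C1V1 = C2V2 → 46.9 mM × 691 mL ÷ 6000 mM = 5.401 mL
sodium citrate dihydrate: 13.4 mmol/L × 294.1 g/mol × 0.691 L ÷ 1000 = 2.723 g
L-proline: 0.2 g per 100 mL × 691 mL ÷ 100 = 1.382 g
ferric ammonium citrate: 0.03% w/v = 0.3 g/L → 0.3 × 0.691 L = 0.2073 g = 207.300 mg

L-arabinose 36.401 mL; hydrochloric acid 5.401 mL; sodium citrate dihydrate 2.723 g; L-proline 1.382 g; ferric ammonium citrate 207.300 mg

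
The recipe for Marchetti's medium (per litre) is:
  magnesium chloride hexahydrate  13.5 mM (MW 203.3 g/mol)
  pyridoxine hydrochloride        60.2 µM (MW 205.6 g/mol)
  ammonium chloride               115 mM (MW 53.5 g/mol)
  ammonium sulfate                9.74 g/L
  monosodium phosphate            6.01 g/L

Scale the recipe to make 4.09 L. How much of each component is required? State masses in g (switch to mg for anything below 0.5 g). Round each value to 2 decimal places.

magnesium chloride hexahydrate 11.23 g; pyridoxine hydrochloride 50.62 mg; ammonium chloride 25.16 g; ammonium sulfate 39.84 g; monosodium phosphate 24.58 g

Working volume: 4.09 L.
magnesium chloride hexahydrate: 13.5 mmol/L × 203.3 g/mol × 4.09 L ÷ 1000 = 11.23 g
pyridoxine hydrochloride: 60.2 µmol/L × 205.6 g/mol × 4.09 L ÷ 1000 = 50.62 mg
ammonium chloride: 115 mmol/L × 53.5 g/mol × 4.09 L ÷ 1000 = 25.16 g
ammonium sulfate: 9.74 g/L × 4.09 L = 39.84 g
monosodium phosphate: 6.01 g/L × 4.09 L = 24.58 g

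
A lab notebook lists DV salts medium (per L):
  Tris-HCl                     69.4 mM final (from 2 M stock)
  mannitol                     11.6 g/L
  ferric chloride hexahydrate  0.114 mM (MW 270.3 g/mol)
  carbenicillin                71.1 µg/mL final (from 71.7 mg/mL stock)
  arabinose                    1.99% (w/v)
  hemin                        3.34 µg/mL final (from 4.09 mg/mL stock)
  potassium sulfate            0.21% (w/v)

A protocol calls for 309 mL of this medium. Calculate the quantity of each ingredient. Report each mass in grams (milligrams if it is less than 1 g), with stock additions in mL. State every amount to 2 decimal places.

Tris-HCl 10.72 mL; mannitol 3.58 g; ferric chloride hexahydrate 9.52 mg; carbenicillin 0.31 mL; arabinose 6.15 g; hemin 0.25 mL; potassium sulfate 648.90 mg

Target volume = 309 mL = 0.309 L.
Tris-HCl: V = C2·V2/C1 = 69.4 mM × 309 mL ÷ 2000 mM = 10.72 mL
mannitol: 11.6 g/L × 0.309 L = 3.58 g
ferric chloride hexahydrate: 0.114 mmol/L × 270.3 mg/mmol × 0.309 L = 9.52 mg
carbenicillin: V = C2·V2/C1 = 71.1 µg/mL × 309 mL ÷ 71700 µg/mL = 0.31 mL
arabinose: 1.99 g per 100 mL × 309 mL ÷ 100 = 6.15 g
hemin: C1V1 = C2V2 → 3.34 µg/mL × 309 mL ÷ 4090 µg/mL = 0.25 mL
potassium sulfate: 0.21 g per 100 mL × 309 mL ÷ 100 = 0.6489 g = 648.90 mg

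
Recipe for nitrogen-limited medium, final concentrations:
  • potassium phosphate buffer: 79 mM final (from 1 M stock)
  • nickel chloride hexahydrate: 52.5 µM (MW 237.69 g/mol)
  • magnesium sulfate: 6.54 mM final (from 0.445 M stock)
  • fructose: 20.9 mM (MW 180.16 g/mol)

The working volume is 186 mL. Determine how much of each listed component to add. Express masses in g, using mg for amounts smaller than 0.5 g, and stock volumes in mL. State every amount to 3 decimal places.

potassium phosphate buffer 14.694 mL; nickel chloride hexahydrate 2.321 mg; magnesium sulfate 2.734 mL; fructose 0.700 g

Target volume = 186 mL = 0.186 L.
potassium phosphate buffer: V = C2·V2/C1 = 79 mM × 186 mL ÷ 1000 mM = 14.694 mL
nickel chloride hexahydrate: 52.5 µmol/L × 237.69 g/mol × 0.186 L ÷ 1000 = 2.321 mg
magnesium sulfate: C1V1 = C2V2 → 6.54 mM × 186 mL ÷ 445 mM = 2.734 mL
fructose: 20.9 mmol/L × 180.16 g/mol × 0.186 L ÷ 1000 = 0.700 g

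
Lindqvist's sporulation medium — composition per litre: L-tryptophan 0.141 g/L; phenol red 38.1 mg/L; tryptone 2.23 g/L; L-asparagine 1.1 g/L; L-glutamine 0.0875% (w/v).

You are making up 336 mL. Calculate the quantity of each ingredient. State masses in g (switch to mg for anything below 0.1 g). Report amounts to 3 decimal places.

Target volume = 336 mL = 0.336 L.
L-tryptophan: 0.141 g/L × 0.336 L = 0.047376 g = 47.376 mg
phenol red: 38.1 mg/L × 0.336 L = 12.802 mg
tryptone: 2.23 g/L × 0.336 L = 0.749 g
L-asparagine: 1.1 g/L × 0.336 L = 0.370 g
L-glutamine: 0.0875 g per 100 mL × 336 mL ÷ 100 = 0.294 g

L-tryptophan 47.376 mg; phenol red 12.802 mg; tryptone 0.749 g; L-asparagine 0.370 g; L-glutamine 0.294 g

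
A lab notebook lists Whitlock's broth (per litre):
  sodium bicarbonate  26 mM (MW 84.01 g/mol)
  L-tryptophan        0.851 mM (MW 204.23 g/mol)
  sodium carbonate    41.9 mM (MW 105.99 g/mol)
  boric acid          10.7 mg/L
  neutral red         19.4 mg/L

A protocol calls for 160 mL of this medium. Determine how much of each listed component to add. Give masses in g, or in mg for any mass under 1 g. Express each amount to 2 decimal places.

Scale factor relative to 1 L: 0.16.
sodium bicarbonate: 26 mmol/L × 84.01 mg/mmol × 0.16 L = 349.48 mg
L-tryptophan: 0.851 mmol/L × 204.23 mg/mmol × 0.16 L = 27.81 mg
sodium carbonate: 41.9 mmol/L × 105.99 mg/mmol × 0.16 L = 710.56 mg
boric acid: 10.7 mg/L × 0.16 L = 1.71 mg
neutral red: 19.4 mg/L × 0.16 L = 3.10 mg

sodium bicarbonate 349.48 mg; L-tryptophan 27.81 mg; sodium carbonate 710.56 mg; boric acid 1.71 mg; neutral red 3.10 mg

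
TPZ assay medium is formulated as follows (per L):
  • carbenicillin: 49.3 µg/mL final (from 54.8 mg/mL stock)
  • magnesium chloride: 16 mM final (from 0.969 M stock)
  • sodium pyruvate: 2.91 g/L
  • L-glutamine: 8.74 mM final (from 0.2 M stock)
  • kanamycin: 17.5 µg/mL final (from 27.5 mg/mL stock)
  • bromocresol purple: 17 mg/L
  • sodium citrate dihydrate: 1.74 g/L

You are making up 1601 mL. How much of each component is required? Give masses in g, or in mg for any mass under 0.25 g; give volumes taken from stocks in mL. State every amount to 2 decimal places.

Scale factor relative to 1 L: 1.601.
carbenicillin: C1V1 = C2V2 → 49.3 µg/mL × 1601 mL ÷ 54800 µg/mL = 1.44 mL
magnesium chloride: C1V1 = C2V2 → 16 mM × 1601 mL ÷ 969 mM = 26.44 mL
sodium pyruvate: 2.91 g/L × 1.601 L = 4.66 g
L-glutamine: C1V1 = C2V2 → 8.74 mM × 1601 mL ÷ 200 mM = 69.96 mL
kanamycin: V = C2·V2/C1 = 17.5 µg/mL × 1601 mL ÷ 27500 µg/mL = 1.02 mL
bromocresol purple: 17 mg/L × 1.601 L = 27.22 mg
sodium citrate dihydrate: 1.74 g/L × 1.601 L = 2.79 g

carbenicillin 1.44 mL; magnesium chloride 26.44 mL; sodium pyruvate 4.66 g; L-glutamine 69.96 mL; kanamycin 1.02 mL; bromocresol purple 27.22 mg; sodium citrate dihydrate 2.79 g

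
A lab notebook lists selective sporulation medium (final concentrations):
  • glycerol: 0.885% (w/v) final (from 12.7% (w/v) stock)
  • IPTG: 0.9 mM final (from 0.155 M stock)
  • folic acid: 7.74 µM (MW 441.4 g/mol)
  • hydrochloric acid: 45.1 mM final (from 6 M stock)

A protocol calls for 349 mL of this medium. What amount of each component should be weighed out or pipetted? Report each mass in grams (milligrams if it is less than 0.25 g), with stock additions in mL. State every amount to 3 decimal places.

glycerol 24.320 mL; IPTG 2.026 mL; folic acid 1.192 mg; hydrochloric acid 2.623 mL

Target volume = 349 mL = 0.349 L.
glycerol: V = C2·V2/C1 = 0.885% ÷ 12.7% × 349 mL = 24.320 mL
IPTG: V = C2·V2/C1 = 0.9 mM × 349 mL ÷ 155 mM = 2.026 mL
folic acid: 7.74 µmol/L × 441.4 g/mol × 0.349 L ÷ 1000 = 1.192 mg
hydrochloric acid: dilute stock: 45.1 mM × 349 mL ÷ 6000 mM = 2.623 mL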